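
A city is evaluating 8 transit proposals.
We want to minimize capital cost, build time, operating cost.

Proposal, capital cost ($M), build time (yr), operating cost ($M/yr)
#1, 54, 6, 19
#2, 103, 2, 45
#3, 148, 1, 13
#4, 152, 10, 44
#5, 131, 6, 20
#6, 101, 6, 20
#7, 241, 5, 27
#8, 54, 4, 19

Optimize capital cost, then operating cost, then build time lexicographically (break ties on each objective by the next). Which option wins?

#8

First minimize capital cost: best is 54, kept {#1, #8}.
Then minimize operating cost: best is 19, kept {#1, #8}.
Then minimize build time: best is 4, kept {#8}.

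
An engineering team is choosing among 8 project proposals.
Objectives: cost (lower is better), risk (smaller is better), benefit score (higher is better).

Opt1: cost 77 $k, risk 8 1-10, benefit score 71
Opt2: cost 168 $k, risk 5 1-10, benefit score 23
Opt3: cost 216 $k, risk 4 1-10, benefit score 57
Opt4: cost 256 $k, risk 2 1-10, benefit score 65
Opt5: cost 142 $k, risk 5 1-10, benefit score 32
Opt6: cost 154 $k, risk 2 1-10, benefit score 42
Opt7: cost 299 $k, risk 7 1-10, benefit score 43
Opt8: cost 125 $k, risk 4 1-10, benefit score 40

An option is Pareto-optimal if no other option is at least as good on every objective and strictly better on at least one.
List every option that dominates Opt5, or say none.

Opt8: cost 125≤142, risk 4≤5, benefit score 40≥32 — dominates Opt5.
Others (Opt1, Opt2, Opt3, Opt4, Opt6, Opt7) are each worse than Opt5 on at least one objective.

Opt8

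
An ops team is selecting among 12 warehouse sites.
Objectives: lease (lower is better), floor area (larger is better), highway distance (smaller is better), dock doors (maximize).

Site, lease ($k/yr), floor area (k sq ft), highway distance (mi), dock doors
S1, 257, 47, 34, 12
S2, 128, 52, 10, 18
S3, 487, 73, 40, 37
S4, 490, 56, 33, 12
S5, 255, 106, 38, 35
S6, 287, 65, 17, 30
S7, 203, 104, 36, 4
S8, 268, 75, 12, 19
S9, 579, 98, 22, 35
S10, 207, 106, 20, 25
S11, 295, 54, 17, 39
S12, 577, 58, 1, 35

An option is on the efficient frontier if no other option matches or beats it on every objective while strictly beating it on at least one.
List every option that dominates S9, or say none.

none

S1: worse on floor area (47 vs 98).
S2: worse on floor area (52 vs 98).
S3: worse on floor area (73 vs 98).
S4: worse on floor area (56 vs 98).
S5: worse on highway distance (38 vs 22).
S6: worse on floor area (65 vs 98).
S7: worse on highway distance (36 vs 22).
S8: worse on floor area (75 vs 98).
S10: worse on dock doors (25 vs 35).
S11: worse on floor area (54 vs 98).
S12: worse on floor area (58 vs 98).
No option dominates S9.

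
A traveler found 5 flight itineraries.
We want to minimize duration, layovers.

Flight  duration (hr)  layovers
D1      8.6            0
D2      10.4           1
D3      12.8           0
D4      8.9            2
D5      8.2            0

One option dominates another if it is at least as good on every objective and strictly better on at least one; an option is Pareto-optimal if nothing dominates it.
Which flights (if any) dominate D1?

D5: duration 8.2≤8.6, layovers 0≤0 — dominates D1.
Others (D2, D3, D4) are each worse than D1 on at least one objective.

D5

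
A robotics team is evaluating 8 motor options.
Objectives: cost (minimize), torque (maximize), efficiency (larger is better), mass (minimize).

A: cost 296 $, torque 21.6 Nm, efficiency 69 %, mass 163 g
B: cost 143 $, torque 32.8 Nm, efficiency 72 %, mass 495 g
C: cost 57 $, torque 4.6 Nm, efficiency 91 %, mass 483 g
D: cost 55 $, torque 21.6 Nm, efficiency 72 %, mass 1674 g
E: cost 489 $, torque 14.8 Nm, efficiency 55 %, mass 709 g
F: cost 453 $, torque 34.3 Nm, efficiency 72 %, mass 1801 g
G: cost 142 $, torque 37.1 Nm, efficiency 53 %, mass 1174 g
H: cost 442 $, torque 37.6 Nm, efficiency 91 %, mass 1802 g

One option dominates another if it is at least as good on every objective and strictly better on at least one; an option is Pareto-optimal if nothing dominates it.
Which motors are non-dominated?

A: not dominated (best mass).
B: not dominated.
C: not dominated.
D: not dominated (best cost).
E: dominated by A (cost 296≤489, torque 21.6≥14.8, efficiency 69≥55, mass 163≤709).
F: not dominated.
G: not dominated.
H: not dominated (best torque).

A, B, C, D, F, G, H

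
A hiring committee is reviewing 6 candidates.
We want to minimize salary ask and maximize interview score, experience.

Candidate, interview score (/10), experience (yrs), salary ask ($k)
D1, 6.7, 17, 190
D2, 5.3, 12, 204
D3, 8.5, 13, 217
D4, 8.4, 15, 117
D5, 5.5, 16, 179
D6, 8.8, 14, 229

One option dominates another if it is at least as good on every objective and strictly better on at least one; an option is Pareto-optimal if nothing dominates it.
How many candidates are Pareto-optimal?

5

D1: not dominated (best experience).
D2: dominated by D1 (interview score 6.7≥5.3, experience 17≥12, salary ask 190≤204).
D3: not dominated.
D4: not dominated (best salary ask).
D5: not dominated.
D6: not dominated (best interview score).
Pareto-optimal: D1, D3, D4, D5, D6 → 5.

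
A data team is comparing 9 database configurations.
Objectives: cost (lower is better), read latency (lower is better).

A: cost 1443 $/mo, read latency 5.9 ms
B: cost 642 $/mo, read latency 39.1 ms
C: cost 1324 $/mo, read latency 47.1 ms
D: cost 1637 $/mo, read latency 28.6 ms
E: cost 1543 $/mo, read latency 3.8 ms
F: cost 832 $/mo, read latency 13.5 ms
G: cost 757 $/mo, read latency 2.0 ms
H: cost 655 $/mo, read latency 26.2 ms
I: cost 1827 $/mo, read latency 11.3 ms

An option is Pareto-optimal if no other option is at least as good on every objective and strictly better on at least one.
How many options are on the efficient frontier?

A: dominated by G (cost 757≤1443, read latency 2.0≤5.9).
B: not dominated (best cost).
C: dominated by B (cost 642≤1324, read latency 39.1≤47.1).
D: dominated by A (cost 1443≤1637, read latency 5.9≤28.6).
E: dominated by G (cost 757≤1543, read latency 2.0≤3.8).
F: dominated by G (cost 757≤832, read latency 2.0≤13.5).
G: not dominated (best read latency).
H: not dominated.
I: dominated by A (cost 1443≤1827, read latency 5.9≤11.3).
Pareto-optimal: B, G, H → 3.

3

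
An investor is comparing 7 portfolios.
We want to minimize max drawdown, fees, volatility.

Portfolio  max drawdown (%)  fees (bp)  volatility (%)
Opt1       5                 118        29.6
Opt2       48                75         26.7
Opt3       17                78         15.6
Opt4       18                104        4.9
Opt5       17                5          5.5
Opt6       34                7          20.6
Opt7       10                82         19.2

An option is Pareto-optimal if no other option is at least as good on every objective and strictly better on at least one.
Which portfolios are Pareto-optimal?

Opt1, Opt4, Opt5, Opt7

Opt1: not dominated (best max drawdown).
Opt2: dominated by Opt5 (max drawdown 17≤48, fees 5≤75, volatility 5.5≤26.7).
Opt3: dominated by Opt5 (max drawdown 17≤17, fees 5≤78, volatility 5.5≤15.6).
Opt4: not dominated (best volatility).
Opt5: not dominated (best fees).
Opt6: dominated by Opt5 (max drawdown 17≤34, fees 5≤7, volatility 5.5≤20.6).
Opt7: not dominated.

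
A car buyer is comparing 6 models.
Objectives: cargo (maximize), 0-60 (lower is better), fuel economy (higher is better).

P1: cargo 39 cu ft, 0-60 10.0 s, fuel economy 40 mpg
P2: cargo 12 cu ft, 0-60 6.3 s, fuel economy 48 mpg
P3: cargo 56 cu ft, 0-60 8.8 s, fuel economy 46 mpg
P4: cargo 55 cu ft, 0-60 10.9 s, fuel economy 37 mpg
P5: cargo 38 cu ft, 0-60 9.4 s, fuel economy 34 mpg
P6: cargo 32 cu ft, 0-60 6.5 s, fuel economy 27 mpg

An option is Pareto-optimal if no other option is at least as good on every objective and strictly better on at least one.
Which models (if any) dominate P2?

none

P1: worse on 0-60 (10.0 vs 6.3).
P3: worse on 0-60 (8.8 vs 6.3).
P4: worse on 0-60 (10.9 vs 6.3).
P5: worse on 0-60 (9.4 vs 6.3).
P6: worse on 0-60 (6.5 vs 6.3).
No option dominates P2.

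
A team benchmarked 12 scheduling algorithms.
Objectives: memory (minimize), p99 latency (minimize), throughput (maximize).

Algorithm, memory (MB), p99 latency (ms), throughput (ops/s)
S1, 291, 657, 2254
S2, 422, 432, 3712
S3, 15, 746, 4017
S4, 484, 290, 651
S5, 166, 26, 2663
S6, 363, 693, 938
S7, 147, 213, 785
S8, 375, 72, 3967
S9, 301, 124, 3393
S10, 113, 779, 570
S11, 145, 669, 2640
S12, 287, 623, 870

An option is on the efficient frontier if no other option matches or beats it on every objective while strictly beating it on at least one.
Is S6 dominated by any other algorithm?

Yes

S1 vs S6: memory 291≤363, p99 latency 657≤693, throughput 2254≥938 — S1 is at least as good on every objective and strictly better on at least one, so S1 dominates S6.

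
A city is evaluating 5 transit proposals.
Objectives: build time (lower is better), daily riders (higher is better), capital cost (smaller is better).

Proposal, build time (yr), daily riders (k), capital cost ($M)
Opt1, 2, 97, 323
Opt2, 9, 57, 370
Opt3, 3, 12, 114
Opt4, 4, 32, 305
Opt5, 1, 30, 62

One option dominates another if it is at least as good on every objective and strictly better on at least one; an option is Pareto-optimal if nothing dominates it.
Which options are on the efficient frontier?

Opt1: not dominated (best daily riders).
Opt2: dominated by Opt1 (build time 2≤9, daily riders 97≥57, capital cost 323≤370).
Opt3: dominated by Opt5 (build time 1≤3, daily riders 30≥12, capital cost 62≤114).
Opt4: not dominated.
Opt5: not dominated (best build time).

Opt1, Opt4, Opt5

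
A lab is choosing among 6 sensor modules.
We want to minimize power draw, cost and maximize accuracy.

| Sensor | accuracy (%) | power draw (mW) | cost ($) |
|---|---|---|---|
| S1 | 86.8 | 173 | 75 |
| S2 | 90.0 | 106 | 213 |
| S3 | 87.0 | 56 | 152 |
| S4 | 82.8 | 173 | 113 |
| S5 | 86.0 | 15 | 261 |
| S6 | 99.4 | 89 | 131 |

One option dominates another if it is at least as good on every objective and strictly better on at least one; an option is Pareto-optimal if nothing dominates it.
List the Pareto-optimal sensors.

S1, S3, S5, S6

S1: not dominated (best cost).
S2: dominated by S6 (accuracy 99.4≥90.0, power draw 89≤106, cost 131≤213).
S3: not dominated.
S4: dominated by S1 (accuracy 86.8≥82.8, power draw 173≤173, cost 75≤113).
S5: not dominated (best power draw).
S6: not dominated (best accuracy).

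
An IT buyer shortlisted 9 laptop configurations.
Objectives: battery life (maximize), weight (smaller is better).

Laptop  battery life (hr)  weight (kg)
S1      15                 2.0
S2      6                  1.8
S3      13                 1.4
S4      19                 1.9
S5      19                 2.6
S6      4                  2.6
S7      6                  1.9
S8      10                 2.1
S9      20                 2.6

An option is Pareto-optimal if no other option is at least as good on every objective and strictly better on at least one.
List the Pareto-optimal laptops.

S3, S4, S9

S1: dominated by S4 (battery life 19≥15, weight 1.9≤2.0).
S2: dominated by S3 (battery life 13≥6, weight 1.4≤1.8).
S3: not dominated (best weight).
S4: not dominated.
S5: dominated by S4 (battery life 19≥19, weight 1.9≤2.6).
S6: dominated by S1 (battery life 15≥4, weight 2.0≤2.6).
S7: dominated by S2 (battery life 6≥6, weight 1.8≤1.9).
S8: dominated by S1 (battery life 15≥10, weight 2.0≤2.1).
S9: not dominated (best battery life).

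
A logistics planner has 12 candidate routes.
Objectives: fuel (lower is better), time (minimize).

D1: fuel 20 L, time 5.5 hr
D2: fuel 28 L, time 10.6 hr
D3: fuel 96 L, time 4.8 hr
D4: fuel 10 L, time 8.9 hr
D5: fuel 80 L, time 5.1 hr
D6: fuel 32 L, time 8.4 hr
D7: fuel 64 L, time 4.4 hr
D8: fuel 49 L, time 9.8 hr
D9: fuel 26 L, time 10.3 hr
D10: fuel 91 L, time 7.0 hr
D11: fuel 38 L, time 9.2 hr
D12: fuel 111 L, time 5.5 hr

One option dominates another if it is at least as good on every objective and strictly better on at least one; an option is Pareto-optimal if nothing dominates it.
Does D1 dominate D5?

No

D1 vs D5: D1 is worse on time (5.5 vs 5.1), so it does not dominate D5.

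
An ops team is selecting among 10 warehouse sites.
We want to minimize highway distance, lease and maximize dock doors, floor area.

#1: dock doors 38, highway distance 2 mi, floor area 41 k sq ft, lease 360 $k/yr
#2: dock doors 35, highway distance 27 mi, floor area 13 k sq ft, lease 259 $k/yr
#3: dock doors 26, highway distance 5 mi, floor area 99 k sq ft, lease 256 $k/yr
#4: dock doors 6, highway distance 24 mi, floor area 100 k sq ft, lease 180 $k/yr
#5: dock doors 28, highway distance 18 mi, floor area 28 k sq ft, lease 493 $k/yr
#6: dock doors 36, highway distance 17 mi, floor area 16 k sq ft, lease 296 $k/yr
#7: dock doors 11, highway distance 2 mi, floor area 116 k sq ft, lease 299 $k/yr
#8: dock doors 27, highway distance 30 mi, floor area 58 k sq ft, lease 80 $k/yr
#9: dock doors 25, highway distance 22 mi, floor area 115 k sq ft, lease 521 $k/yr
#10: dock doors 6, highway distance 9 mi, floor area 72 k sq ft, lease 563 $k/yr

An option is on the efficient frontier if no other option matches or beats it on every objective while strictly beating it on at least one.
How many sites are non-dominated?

#1: not dominated (best dock doors).
#2: not dominated.
#3: not dominated.
#4: not dominated.
#5: dominated by #1 (dock doors 38≥28, highway distance 2≤18, floor area 41≥28, lease 360≤493).
#6: not dominated.
#7: not dominated (best floor area).
#8: not dominated (best lease).
#9: not dominated.
#10: dominated by #3 (dock doors 26≥6, highway distance 5≤9, floor area 99≥72, lease 256≤563).
Pareto-optimal: #1, #2, #3, #4, #6, #7, #8, #9 → 8.

8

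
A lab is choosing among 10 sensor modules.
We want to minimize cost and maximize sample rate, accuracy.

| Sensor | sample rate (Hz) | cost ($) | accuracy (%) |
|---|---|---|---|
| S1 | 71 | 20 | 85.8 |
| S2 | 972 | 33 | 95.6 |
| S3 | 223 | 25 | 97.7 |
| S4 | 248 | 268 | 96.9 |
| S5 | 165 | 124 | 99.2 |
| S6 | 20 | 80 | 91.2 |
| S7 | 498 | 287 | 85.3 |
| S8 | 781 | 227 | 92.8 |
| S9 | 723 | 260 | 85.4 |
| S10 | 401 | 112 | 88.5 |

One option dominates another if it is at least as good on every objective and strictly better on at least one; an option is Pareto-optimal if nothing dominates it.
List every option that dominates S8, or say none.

S2

S2: sample rate 972≥781, cost 33≤227, accuracy 95.6≥92.8 — dominates S8.
Others (S1, S3, S4, S5, S6, S7, S9, S10) are each worse than S8 on at least one objective.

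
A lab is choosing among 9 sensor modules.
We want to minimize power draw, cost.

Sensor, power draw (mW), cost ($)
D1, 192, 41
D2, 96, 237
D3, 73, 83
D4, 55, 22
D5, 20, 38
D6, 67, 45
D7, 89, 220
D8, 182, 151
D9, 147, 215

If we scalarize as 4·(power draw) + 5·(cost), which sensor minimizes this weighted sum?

D5

D1: 4·192 + 5·41 = 973
D2: 4·96 + 5·237 = 1569
D3: 4·73 + 5·83 = 707
D4: 4·55 + 5·22 = 330
D5: 4·20 + 5·38 = 270
D6: 4·67 + 5·45 = 493
D7: 4·89 + 5·220 = 1456
D8: 4·182 + 5·151 = 1483
D9: 4·147 + 5·215 = 1663
Lowest: D5 at 270.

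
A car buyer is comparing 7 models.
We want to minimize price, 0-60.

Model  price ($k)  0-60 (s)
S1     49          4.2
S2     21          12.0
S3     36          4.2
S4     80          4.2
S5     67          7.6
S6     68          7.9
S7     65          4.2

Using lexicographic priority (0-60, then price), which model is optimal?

S3

First minimize 0-60: best is 4.2, kept {S1, S3, S4, S7}.
Then minimize price: best is 36, kept {S3}.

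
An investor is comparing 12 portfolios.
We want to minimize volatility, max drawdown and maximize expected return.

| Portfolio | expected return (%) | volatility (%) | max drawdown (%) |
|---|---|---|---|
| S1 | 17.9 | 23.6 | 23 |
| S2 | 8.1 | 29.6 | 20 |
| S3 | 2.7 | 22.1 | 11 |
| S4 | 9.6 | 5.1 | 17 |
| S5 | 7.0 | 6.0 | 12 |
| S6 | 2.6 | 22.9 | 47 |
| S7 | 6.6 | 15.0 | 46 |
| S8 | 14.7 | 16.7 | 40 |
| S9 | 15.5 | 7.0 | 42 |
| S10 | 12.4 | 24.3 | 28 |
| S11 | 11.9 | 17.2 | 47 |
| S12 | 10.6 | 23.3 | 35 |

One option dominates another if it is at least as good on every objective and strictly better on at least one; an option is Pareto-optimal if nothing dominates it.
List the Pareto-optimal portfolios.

S1, S3, S4, S5, S8, S9, S12

S1: not dominated (best expected return).
S2: dominated by S4 (expected return 9.6≥8.1, volatility 5.1≤29.6, max drawdown 17≤20).
S3: not dominated (best max drawdown).
S4: not dominated (best volatility).
S5: not dominated.
S6: dominated by S3 (expected return 2.7≥2.6, volatility 22.1≤22.9, max drawdown 11≤47).
S7: dominated by S4 (expected return 9.6≥6.6, volatility 5.1≤15.0, max drawdown 17≤46).
S8: not dominated.
S9: not dominated.
S10: dominated by S1 (expected return 17.9≥12.4, volatility 23.6≤24.3, max drawdown 23≤28).
S11: dominated by S8 (expected return 14.7≥11.9, volatility 16.7≤17.2, max drawdown 40≤47).
S12: not dominated.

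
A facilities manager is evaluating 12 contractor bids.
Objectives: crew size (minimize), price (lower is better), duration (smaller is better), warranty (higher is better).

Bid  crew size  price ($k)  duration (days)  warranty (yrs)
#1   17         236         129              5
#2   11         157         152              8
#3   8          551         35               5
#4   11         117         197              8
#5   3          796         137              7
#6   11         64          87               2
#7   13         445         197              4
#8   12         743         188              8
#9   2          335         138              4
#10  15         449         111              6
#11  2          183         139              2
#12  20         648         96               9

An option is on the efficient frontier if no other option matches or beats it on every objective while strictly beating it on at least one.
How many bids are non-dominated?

#1: not dominated.
#2: not dominated.
#3: not dominated (best duration).
#4: not dominated.
#5: not dominated.
#6: not dominated (best price).
#7: dominated by #2 (crew size 11≤13, price 157≤445, duration 152≤197, warranty 8≥4).
#8: dominated by #2 (crew size 11≤12, price 157≤743, duration 152≤188, warranty 8≥8).
#9: not dominated.
#10: not dominated.
#11: not dominated.
#12: not dominated (best warranty).
Pareto-optimal: #1, #2, #3, #4, #5, #6, #9, #10, #11, #12 → 10.

10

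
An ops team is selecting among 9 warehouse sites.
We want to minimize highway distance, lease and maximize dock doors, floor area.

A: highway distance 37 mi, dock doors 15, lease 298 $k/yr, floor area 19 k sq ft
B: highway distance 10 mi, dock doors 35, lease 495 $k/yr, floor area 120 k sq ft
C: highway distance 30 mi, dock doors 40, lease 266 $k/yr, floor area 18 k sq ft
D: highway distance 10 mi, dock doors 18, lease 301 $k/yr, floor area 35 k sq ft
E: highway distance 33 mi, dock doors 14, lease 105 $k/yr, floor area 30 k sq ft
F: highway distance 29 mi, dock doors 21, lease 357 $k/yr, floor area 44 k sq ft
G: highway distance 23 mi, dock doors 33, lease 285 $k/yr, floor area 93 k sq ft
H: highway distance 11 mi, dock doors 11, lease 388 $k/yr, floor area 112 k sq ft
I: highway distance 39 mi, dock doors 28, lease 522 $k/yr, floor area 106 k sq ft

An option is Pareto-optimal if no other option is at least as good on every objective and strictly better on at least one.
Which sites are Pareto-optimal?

A: dominated by G (highway distance 23≤37, dock doors 33≥15, lease 285≤298, floor area 93≥19).
B: not dominated (best floor area).
C: not dominated (best dock doors).
D: not dominated.
E: not dominated (best lease).
F: dominated by G (highway distance 23≤29, dock doors 33≥21, lease 285≤357, floor area 93≥44).
G: not dominated.
H: not dominated.
I: dominated by B (highway distance 10≤39, dock doors 35≥28, lease 495≤522, floor area 120≥106).

B, C, D, E, G, H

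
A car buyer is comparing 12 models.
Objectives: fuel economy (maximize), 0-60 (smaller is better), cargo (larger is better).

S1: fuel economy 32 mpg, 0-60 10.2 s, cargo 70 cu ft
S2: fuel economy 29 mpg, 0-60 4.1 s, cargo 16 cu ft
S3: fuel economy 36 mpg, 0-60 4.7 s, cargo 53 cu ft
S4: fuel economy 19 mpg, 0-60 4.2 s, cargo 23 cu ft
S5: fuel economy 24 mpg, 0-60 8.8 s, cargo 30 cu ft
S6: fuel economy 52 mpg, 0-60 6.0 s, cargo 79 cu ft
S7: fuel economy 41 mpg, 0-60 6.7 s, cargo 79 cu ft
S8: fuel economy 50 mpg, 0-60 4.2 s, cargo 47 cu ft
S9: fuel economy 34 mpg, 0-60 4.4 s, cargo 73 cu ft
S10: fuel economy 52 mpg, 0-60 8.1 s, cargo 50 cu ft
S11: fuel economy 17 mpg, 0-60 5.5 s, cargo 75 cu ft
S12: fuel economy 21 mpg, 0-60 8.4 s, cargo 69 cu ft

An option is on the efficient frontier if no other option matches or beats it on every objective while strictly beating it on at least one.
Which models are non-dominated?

S1: dominated by S6 (fuel economy 52≥32, 0-60 6.0≤10.2, cargo 79≥70).
S2: not dominated (best 0-60).
S3: not dominated.
S4: dominated by S8 (fuel economy 50≥19, 0-60 4.2≤4.2, cargo 47≥23).
S5: dominated by S3 (fuel economy 36≥24, 0-60 4.7≤8.8, cargo 53≥30).
S6: not dominated.
S7: dominated by S6 (fuel economy 52≥41, 0-60 6.0≤6.7, cargo 79≥79).
S8: not dominated.
S9: not dominated.
S10: dominated by S6 (fuel economy 52≥52, 0-60 6.0≤8.1, cargo 79≥50).
S11: not dominated.
S12: dominated by S6 (fuel economy 52≥21, 0-60 6.0≤8.4, cargo 79≥69).

S2, S3, S6, S8, S9, S11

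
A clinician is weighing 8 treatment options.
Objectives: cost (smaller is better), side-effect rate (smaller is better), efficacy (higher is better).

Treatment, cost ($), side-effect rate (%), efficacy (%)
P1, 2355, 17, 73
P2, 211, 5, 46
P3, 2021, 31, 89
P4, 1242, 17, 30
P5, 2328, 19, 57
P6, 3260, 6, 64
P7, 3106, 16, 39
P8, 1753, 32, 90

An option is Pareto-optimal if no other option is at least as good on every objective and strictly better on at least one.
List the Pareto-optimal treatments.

P1, P2, P3, P5, P6, P8

P1: not dominated.
P2: not dominated (best cost).
P3: not dominated.
P4: dominated by P2 (cost 211≤1242, side-effect rate 5≤17, efficacy 46≥30).
P5: not dominated.
P6: not dominated.
P7: dominated by P2 (cost 211≤3106, side-effect rate 5≤16, efficacy 46≥39).
P8: not dominated (best efficacy).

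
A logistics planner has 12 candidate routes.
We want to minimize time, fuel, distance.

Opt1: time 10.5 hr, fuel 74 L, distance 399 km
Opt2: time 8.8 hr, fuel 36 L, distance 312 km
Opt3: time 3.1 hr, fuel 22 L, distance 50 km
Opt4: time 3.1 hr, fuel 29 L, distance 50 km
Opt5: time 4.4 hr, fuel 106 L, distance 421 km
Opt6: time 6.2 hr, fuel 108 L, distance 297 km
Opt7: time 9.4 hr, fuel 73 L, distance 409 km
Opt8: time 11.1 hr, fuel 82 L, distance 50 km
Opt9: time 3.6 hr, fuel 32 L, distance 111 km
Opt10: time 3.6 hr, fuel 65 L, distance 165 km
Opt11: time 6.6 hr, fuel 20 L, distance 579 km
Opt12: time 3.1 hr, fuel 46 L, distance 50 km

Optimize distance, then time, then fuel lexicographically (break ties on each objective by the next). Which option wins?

Opt3

First minimize distance: best is 50, kept {Opt3, Opt4, Opt8, Opt12}.
Then minimize time: best is 3.1, kept {Opt3, Opt4, Opt12}.
Then minimize fuel: best is 22, kept {Opt3}.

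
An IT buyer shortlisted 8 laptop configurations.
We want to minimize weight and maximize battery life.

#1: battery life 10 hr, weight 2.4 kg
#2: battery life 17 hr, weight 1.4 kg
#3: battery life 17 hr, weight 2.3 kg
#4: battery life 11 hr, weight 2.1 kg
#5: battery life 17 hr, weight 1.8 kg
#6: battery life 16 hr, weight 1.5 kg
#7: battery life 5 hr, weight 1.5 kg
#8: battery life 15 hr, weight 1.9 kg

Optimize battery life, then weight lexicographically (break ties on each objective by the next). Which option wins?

First maximize battery life: best is 17, kept {#2, #3, #5}.
Then minimize weight: best is 1.4, kept {#2}.

#2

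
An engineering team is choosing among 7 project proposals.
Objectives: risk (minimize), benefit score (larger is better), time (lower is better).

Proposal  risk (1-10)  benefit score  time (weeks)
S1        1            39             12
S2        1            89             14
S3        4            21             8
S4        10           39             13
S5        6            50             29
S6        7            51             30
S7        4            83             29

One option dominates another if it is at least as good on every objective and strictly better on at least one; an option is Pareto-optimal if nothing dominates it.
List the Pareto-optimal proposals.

S1: not dominated.
S2: not dominated (best benefit score).
S3: not dominated (best time).
S4: dominated by S1 (risk 1≤10, benefit score 39≥39, time 12≤13).
S5: dominated by S2 (risk 1≤6, benefit score 89≥50, time 14≤29).
S6: dominated by S2 (risk 1≤7, benefit score 89≥51, time 14≤30).
S7: dominated by S2 (risk 1≤4, benefit score 89≥83, time 14≤29).

S1, S2, S3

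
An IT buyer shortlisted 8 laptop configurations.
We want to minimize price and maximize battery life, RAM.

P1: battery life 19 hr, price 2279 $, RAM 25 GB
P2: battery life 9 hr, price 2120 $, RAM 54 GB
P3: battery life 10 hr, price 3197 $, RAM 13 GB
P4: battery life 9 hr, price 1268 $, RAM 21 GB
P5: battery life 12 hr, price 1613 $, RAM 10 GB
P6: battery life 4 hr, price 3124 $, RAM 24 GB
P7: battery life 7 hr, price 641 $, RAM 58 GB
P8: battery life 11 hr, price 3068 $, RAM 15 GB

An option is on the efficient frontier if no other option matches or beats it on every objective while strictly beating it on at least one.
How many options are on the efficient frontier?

P1: not dominated (best battery life).
P2: not dominated.
P3: dominated by P1 (battery life 19≥10, price 2279≤3197, RAM 25≥13).
P4: not dominated.
P5: not dominated.
P6: dominated by P1 (battery life 19≥4, price 2279≤3124, RAM 25≥24).
P7: not dominated (best price).
P8: dominated by P1 (battery life 19≥11, price 2279≤3068, RAM 25≥15).
Pareto-optimal: P1, P2, P4, P5, P7 → 5.

5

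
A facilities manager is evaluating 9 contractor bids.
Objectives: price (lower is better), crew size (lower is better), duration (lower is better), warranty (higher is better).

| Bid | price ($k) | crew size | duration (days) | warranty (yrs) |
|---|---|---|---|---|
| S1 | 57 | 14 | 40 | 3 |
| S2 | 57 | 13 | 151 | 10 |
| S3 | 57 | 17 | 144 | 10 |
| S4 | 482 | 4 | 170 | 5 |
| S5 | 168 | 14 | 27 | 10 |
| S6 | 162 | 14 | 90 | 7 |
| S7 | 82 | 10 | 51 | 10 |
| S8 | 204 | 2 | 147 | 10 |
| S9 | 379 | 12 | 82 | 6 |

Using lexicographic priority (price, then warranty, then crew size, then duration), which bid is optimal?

S2

First minimize price: best is 57, kept {S1, S2, S3}.
Then maximize warranty: best is 10, kept {S2, S3}.
Then minimize crew size: best is 13, kept {S2}.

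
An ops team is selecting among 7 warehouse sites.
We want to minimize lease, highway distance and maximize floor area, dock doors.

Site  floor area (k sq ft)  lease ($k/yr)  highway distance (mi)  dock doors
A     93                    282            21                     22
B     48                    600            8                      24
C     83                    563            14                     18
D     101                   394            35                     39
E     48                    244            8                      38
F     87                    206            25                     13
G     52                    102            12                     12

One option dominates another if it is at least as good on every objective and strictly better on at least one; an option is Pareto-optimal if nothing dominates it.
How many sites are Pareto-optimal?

A: not dominated.
B: dominated by E (floor area 48≥48, lease 244≤600, highway distance 8≤8, dock doors 38≥24).
C: not dominated.
D: not dominated (best floor area).
E: not dominated.
F: not dominated.
G: not dominated (best lease).
Pareto-optimal: A, C, D, E, F, G → 6.

6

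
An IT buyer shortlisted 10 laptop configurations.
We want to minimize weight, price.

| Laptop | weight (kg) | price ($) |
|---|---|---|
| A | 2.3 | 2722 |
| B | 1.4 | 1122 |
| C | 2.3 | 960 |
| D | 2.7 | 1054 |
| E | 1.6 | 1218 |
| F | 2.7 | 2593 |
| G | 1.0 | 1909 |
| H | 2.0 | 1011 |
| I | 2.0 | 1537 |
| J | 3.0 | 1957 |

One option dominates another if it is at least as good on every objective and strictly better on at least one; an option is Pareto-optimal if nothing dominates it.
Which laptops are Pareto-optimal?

A: dominated by B (weight 1.4≤2.3, price 1122≤2722).
B: not dominated.
C: not dominated (best price).
D: dominated by C (weight 2.3≤2.7, price 960≤1054).
E: dominated by B (weight 1.4≤1.6, price 1122≤1218).
F: dominated by B (weight 1.4≤2.7, price 1122≤2593).
G: not dominated (best weight).
H: not dominated.
I: dominated by B (weight 1.4≤2.0, price 1122≤1537).
J: dominated by B (weight 1.4≤3.0, price 1122≤1957).

B, C, G, H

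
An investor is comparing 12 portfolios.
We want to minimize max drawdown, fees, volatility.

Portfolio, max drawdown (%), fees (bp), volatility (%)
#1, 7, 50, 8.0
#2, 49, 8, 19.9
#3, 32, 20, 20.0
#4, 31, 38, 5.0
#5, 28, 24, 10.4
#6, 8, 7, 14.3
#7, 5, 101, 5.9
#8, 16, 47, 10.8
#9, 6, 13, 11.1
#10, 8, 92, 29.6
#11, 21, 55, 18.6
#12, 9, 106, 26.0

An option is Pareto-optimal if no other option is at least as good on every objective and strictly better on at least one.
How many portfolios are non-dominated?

7

#1: not dominated.
#2: dominated by #6 (max drawdown 8≤49, fees 7≤8, volatility 14.3≤19.9).
#3: dominated by #6 (max drawdown 8≤32, fees 7≤20, volatility 14.3≤20.0).
#4: not dominated (best volatility).
#5: not dominated.
#6: not dominated (best fees).
#7: not dominated (best max drawdown).
#8: not dominated.
#9: not dominated.
#10: dominated by #1 (max drawdown 7≤8, fees 50≤92, volatility 8.0≤29.6).
#11: dominated by #1 (max drawdown 7≤21, fees 50≤55, volatility 8.0≤18.6).
#12: dominated by #1 (max drawdown 7≤9, fees 50≤106, volatility 8.0≤26.0).
Pareto-optimal: #1, #4, #5, #6, #7, #8, #9 → 7.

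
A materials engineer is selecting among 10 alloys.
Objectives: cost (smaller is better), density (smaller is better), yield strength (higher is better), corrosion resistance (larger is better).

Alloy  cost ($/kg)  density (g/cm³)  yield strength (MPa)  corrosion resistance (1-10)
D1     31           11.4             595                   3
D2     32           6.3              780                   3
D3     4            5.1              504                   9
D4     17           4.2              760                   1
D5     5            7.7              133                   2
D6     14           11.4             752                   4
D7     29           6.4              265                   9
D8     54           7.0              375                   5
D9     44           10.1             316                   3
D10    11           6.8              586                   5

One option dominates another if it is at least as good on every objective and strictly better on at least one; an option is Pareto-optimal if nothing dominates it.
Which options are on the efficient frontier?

D2, D3, D4, D6, D10

D1: dominated by D6 (cost 14≤31, density 11.4≤11.4, yield strength 752≥595, corrosion resistance 4≥3).
D2: not dominated (best yield strength).
D3: not dominated (best cost).
D4: not dominated (best density).
D5: dominated by D3 (cost 4≤5, density 5.1≤7.7, yield strength 504≥133, corrosion resistance 9≥2).
D6: not dominated.
D7: dominated by D3 (cost 4≤29, density 5.1≤6.4, yield strength 504≥265, corrosion resistance 9≥9).
D8: dominated by D3 (cost 4≤54, density 5.1≤7.0, yield strength 504≥375, corrosion resistance 9≥5).
D9: dominated by D2 (cost 32≤44, density 6.3≤10.1, yield strength 780≥316, corrosion resistance 3≥3).
D10: not dominated.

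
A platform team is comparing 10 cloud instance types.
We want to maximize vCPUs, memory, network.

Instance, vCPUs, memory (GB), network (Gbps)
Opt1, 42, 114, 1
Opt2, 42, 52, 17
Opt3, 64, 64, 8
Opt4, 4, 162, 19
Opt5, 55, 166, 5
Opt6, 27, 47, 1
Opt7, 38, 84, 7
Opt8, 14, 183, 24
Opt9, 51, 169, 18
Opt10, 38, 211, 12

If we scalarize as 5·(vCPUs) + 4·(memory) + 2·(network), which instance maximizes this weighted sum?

Opt1: 5·42 + 4·114 + 2·1 = 668
Opt2: 5·42 + 4·52 + 2·17 = 452
Opt3: 5·64 + 4·64 + 2·8 = 592
Opt4: 5·4 + 4·162 + 2·19 = 706
Opt5: 5·55 + 4·166 + 2·5 = 949
Opt6: 5·27 + 4·47 + 2·1 = 325
Opt7: 5·38 + 4·84 + 2·7 = 540
Opt8: 5·14 + 4·183 + 2·24 = 850
Opt9: 5·51 + 4·169 + 2·18 = 967
Opt10: 5·38 + 4·211 + 2·12 = 1058
Highest: Opt10 at 1058.

Opt10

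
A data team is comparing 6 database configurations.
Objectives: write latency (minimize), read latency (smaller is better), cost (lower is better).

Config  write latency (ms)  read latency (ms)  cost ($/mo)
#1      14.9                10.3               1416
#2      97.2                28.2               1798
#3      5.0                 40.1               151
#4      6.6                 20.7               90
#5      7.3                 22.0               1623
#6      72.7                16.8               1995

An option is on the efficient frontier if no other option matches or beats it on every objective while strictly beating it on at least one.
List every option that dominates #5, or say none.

#4

#4: write latency 6.6≤7.3, read latency 20.7≤22.0, cost 90≤1623 — dominates #5.
Others (#1, #2, #3, #6) are each worse than #5 on at least one objective.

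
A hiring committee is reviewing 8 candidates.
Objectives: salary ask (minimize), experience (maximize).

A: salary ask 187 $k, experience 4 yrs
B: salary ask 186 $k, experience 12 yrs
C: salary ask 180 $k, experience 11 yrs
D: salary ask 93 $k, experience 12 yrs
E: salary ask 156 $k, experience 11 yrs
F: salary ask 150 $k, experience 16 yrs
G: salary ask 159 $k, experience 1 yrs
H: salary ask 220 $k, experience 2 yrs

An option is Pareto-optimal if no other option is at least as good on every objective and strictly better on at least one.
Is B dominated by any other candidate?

Yes

D vs B: salary ask 93≤186, experience 12≥12 — D is at least as good on every objective and strictly better on at least one, so D dominates B.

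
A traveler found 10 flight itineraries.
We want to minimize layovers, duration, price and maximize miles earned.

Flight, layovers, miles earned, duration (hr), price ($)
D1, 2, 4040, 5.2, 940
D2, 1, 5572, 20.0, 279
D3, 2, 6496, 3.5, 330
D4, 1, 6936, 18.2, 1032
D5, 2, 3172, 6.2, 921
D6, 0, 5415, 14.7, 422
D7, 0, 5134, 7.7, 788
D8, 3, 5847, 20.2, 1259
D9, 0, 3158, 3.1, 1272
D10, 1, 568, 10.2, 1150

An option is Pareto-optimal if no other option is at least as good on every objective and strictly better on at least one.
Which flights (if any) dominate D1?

D3

D3: layovers 2≤2, miles earned 6496≥4040, duration 3.5≤5.2, price 330≤940 — dominates D1.
Others (D2, D4, D5, D6, D7, D8, D9, D10) are each worse than D1 on at least one objective.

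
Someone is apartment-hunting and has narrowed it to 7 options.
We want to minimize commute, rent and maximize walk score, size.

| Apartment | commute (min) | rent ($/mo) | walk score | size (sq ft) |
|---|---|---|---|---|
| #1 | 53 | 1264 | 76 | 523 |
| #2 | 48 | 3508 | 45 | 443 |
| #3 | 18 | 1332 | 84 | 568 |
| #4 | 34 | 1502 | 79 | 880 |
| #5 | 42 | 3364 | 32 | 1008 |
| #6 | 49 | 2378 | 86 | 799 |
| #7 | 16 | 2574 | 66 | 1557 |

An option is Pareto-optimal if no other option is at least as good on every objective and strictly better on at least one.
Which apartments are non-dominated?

#1: not dominated (best rent).
#2: dominated by #3 (commute 18≤48, rent 1332≤3508, walk score 84≥45, size 568≥443).
#3: not dominated.
#4: not dominated.
#5: dominated by #7 (commute 16≤42, rent 2574≤3364, walk score 66≥32, size 1557≥1008).
#6: not dominated (best walk score).
#7: not dominated (best commute).

#1, #3, #4, #6, #7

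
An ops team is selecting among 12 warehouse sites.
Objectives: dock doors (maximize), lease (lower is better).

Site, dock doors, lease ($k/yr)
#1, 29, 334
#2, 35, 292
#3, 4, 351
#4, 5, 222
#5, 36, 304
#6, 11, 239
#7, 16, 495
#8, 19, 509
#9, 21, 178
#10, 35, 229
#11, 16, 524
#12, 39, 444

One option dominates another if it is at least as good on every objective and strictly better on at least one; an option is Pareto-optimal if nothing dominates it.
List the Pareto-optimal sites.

#5, #9, #10, #12

#1: dominated by #2 (dock doors 35≥29, lease 292≤334).
#2: dominated by #10 (dock doors 35≥35, lease 229≤292).
#3: dominated by #1 (dock doors 29≥4, lease 334≤351).
#4: dominated by #9 (dock doors 21≥5, lease 178≤222).
#5: not dominated.
#6: dominated by #9 (dock doors 21≥11, lease 178≤239).
#7: dominated by #1 (dock doors 29≥16, lease 334≤495).
#8: dominated by #1 (dock doors 29≥19, lease 334≤509).
#9: not dominated (best lease).
#10: not dominated.
#11: dominated by #1 (dock doors 29≥16, lease 334≤524).
#12: not dominated (best dock doors).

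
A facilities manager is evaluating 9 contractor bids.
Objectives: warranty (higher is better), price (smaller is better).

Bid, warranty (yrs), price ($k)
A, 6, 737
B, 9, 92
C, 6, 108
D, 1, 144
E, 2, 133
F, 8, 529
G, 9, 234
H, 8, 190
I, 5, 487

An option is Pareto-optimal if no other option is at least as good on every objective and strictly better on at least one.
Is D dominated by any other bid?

B vs D: warranty 9≥1, price 92≤144 — B is at least as good on every objective and strictly better on at least one, so B dominates D.

Yes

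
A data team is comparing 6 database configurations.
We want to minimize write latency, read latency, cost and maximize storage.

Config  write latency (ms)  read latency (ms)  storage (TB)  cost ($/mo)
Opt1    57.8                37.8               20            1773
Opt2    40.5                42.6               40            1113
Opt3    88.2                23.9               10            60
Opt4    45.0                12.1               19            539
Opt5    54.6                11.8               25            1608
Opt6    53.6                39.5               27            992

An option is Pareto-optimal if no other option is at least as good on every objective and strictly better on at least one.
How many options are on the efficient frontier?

Opt1: dominated by Opt5 (write latency 54.6≤57.8, read latency 11.8≤37.8, storage 25≥20, cost 1608≤1773).
Opt2: not dominated (best write latency).
Opt3: not dominated (best cost).
Opt4: not dominated.
Opt5: not dominated (best read latency).
Opt6: not dominated.
Pareto-optimal: Opt2, Opt3, Opt4, Opt5, Opt6 → 5.

5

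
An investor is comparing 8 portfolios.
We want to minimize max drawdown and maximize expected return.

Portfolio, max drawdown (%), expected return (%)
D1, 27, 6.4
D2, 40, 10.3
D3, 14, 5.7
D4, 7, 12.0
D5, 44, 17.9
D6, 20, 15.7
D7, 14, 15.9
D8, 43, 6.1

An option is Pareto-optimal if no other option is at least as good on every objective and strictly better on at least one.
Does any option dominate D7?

D1: worse on max drawdown (27 vs 14).
D2: worse on max drawdown (40 vs 14).
D3: worse on expected return (5.7 vs 15.9).
D4: worse on expected return (12.0 vs 15.9).
D5: worse on max drawdown (44 vs 14).
D6: worse on max drawdown (20 vs 14).
D8: worse on max drawdown (43 vs 14).
No option is at least as good as D7 on every objective and strictly better on one.

No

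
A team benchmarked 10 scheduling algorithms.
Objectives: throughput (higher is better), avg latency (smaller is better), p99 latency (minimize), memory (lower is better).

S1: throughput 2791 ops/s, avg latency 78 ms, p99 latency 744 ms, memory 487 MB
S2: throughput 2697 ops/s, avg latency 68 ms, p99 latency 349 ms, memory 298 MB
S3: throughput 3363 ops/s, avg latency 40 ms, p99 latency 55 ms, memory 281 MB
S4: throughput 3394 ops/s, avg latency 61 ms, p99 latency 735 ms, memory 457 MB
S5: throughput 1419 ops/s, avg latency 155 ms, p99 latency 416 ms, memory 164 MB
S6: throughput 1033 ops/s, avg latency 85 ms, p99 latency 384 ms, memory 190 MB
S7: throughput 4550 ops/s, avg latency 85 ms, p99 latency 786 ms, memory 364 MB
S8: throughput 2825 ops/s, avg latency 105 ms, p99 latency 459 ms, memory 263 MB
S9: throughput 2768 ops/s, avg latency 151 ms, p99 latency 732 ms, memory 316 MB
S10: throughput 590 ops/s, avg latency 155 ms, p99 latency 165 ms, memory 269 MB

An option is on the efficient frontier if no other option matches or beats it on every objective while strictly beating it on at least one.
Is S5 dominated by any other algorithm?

No

S1: worse on p99 latency (744 vs 416).
S2: worse on memory (298 vs 164).
S3: worse on memory (281 vs 164).
S4: worse on p99 latency (735 vs 416).
S6: worse on throughput (1033 vs 1419).
S7: worse on p99 latency (786 vs 416).
S8: worse on p99 latency (459 vs 416).
S9: worse on p99 latency (732 vs 416).
S10: worse on throughput (590 vs 1419).
No option is at least as good as S5 on every objective and strictly better on one.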